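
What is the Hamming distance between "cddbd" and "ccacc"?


Comparing "cddbd" and "ccacc" position by position:
  Position 0: 'c' vs 'c' => same
  Position 1: 'd' vs 'c' => differ
  Position 2: 'd' vs 'a' => differ
  Position 3: 'b' vs 'c' => differ
  Position 4: 'd' vs 'c' => differ
Total differences (Hamming distance): 4

4


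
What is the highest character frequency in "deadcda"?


Input: deadcda
Character counts:
  'a': 2
  'c': 1
  'd': 3
  'e': 1
Maximum frequency: 3

3


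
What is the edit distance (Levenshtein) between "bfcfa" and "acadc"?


Computing edit distance: "bfcfa" -> "acadc"
DP table:
           a    c    a    d    c
      0    1    2    3    4    5
  b   1    1    2    3    4    5
  f   2    2    2    3    4    5
  c   3    3    2    3    4    4
  f   4    4    3    3    4    5
  a   5    4    4    3    4    5
Edit distance = dp[5][5] = 5

5


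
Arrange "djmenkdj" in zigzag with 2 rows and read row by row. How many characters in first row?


Zigzag "djmenkdj" into 2 rows:
Placing characters:
  'd' => row 0
  'j' => row 1
  'm' => row 0
  'e' => row 1
  'n' => row 0
  'k' => row 1
  'd' => row 0
  'j' => row 1
Rows:
  Row 0: "dmnd"
  Row 1: "jekj"
First row length: 4

4


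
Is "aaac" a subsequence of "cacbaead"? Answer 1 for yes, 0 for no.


Check if "aaac" is a subsequence of "cacbaead"
Greedy scan:
  Position 0 ('c'): no match needed
  Position 1 ('a'): matches sub[0] = 'a'
  Position 2 ('c'): no match needed
  Position 3 ('b'): no match needed
  Position 4 ('a'): matches sub[1] = 'a'
  Position 5 ('e'): no match needed
  Position 6 ('a'): matches sub[2] = 'a'
  Position 7 ('d'): no match needed
Only matched 3/4 characters => not a subsequence

0


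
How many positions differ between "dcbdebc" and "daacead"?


Comparing "dcbdebc" and "daacead" position by position:
  Position 0: 'd' vs 'd' => same
  Position 1: 'c' vs 'a' => DIFFER
  Position 2: 'b' vs 'a' => DIFFER
  Position 3: 'd' vs 'c' => DIFFER
  Position 4: 'e' vs 'e' => same
  Position 5: 'b' vs 'a' => DIFFER
  Position 6: 'c' vs 'd' => DIFFER
Positions that differ: 5

5


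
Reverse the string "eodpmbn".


Input: eodpmbn
Reading characters right to left:
  Position 6: 'n'
  Position 5: 'b'
  Position 4: 'm'
  Position 3: 'p'
  Position 2: 'd'
  Position 1: 'o'
  Position 0: 'e'
Reversed: nbmpdoe

nbmpdoe


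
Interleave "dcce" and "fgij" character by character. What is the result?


Interleaving "dcce" and "fgij":
  Position 0: 'd' from first, 'f' from second => "df"
  Position 1: 'c' from first, 'g' from second => "cg"
  Position 2: 'c' from first, 'i' from second => "ci"
  Position 3: 'e' from first, 'j' from second => "ej"
Result: dfcgciej

dfcgciej


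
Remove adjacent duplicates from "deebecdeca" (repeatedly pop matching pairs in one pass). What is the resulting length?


Input: deebecdeca
Stack-based adjacent duplicate removal:
  Read 'd': push. Stack: d
  Read 'e': push. Stack: de
  Read 'e': matches stack top 'e' => pop. Stack: d
  Read 'b': push. Stack: db
  Read 'e': push. Stack: dbe
  Read 'c': push. Stack: dbec
  Read 'd': push. Stack: dbecd
  Read 'e': push. Stack: dbecde
  Read 'c': push. Stack: dbecdec
  Read 'a': push. Stack: dbecdeca
Final stack: "dbecdeca" (length 8)

8


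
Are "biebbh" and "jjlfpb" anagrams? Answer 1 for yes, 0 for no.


Strings: "biebbh", "jjlfpb"
Sorted first:  bbbehi
Sorted second: bfjjlp
Differ at position 1: 'b' vs 'f' => not anagrams

0


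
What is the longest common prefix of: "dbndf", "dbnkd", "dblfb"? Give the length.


Words: dbndf, dbnkd, dblfb
  Position 0: all 'd' => match
  Position 1: all 'b' => match
  Position 2: ('n', 'n', 'l') => mismatch, stop
LCP = "db" (length 2)

2


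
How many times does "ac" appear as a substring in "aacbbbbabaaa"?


Searching for "ac" in "aacbbbbabaaa"
Scanning each position:
  Position 0: "aa" => no
  Position 1: "ac" => MATCH
  Position 2: "cb" => no
  Position 3: "bb" => no
  Position 4: "bb" => no
  Position 5: "bb" => no
  Position 6: "ba" => no
  Position 7: "ab" => no
  Position 8: "ba" => no
  Position 9: "aa" => no
  Position 10: "aa" => no
Total occurrences: 1

1


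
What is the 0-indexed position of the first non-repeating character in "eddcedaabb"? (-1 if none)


Input: eddcedaabb
Character frequencies:
  'a': 2
  'b': 2
  'c': 1
  'd': 3
  'e': 2
Scanning left to right for freq == 1:
  Position 0 ('e'): freq=2, skip
  Position 1 ('d'): freq=3, skip
  Position 2 ('d'): freq=3, skip
  Position 3 ('c'): unique! => answer = 3

3


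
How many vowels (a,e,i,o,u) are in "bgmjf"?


Input: bgmjf
Checking each character:
  'b' at position 0: consonant
  'g' at position 1: consonant
  'm' at position 2: consonant
  'j' at position 3: consonant
  'f' at position 4: consonant
Total vowels: 0

0


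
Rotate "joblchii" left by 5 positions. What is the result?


Input: "joblchii", rotate left by 5
First 5 characters: "joblc"
Remaining characters: "hii"
Concatenate remaining + first: "hii" + "joblc" = "hiijoblc"

hiijoblc


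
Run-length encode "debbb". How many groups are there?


Input: debbb
Scanning for consecutive runs:
  Group 1: 'd' x 1 (positions 0-0)
  Group 2: 'e' x 1 (positions 1-1)
  Group 3: 'b' x 3 (positions 2-4)
Total groups: 3

3


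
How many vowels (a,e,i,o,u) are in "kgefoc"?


Input: kgefoc
Checking each character:
  'k' at position 0: consonant
  'g' at position 1: consonant
  'e' at position 2: vowel (running total: 1)
  'f' at position 3: consonant
  'o' at position 4: vowel (running total: 2)
  'c' at position 5: consonant
Total vowels: 2

2


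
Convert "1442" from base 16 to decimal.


Input: "1442" in base 16
Positional expansion:
  Digit '1' (value 1) x 16^3 = 4096
  Digit '4' (value 4) x 16^2 = 1024
  Digit '4' (value 4) x 16^1 = 64
  Digit '2' (value 2) x 16^0 = 2
Sum = 5186

5186


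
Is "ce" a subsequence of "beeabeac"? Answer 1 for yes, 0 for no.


Check if "ce" is a subsequence of "beeabeac"
Greedy scan:
  Position 0 ('b'): no match needed
  Position 1 ('e'): no match needed
  Position 2 ('e'): no match needed
  Position 3 ('a'): no match needed
  Position 4 ('b'): no match needed
  Position 5 ('e'): no match needed
  Position 6 ('a'): no match needed
  Position 7 ('c'): matches sub[0] = 'c'
Only matched 1/2 characters => not a subsequence

0


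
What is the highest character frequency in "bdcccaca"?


Input: bdcccaca
Character counts:
  'a': 2
  'b': 1
  'c': 4
  'd': 1
Maximum frequency: 4

4


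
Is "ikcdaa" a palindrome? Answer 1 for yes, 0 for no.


Input: ikcdaa
Reversed: aadcki
  Compare pos 0 ('i') with pos 5 ('a'): MISMATCH
  Compare pos 1 ('k') with pos 4 ('a'): MISMATCH
  Compare pos 2 ('c') with pos 3 ('d'): MISMATCH
Result: not a palindrome

0


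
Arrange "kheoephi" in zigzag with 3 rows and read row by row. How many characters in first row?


Zigzag "kheoephi" into 3 rows:
Placing characters:
  'k' => row 0
  'h' => row 1
  'e' => row 2
  'o' => row 1
  'e' => row 0
  'p' => row 1
  'h' => row 2
  'i' => row 1
Rows:
  Row 0: "ke"
  Row 1: "hopi"
  Row 2: "eh"
First row length: 2

2


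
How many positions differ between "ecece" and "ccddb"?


Comparing "ecece" and "ccddb" position by position:
  Position 0: 'e' vs 'c' => DIFFER
  Position 1: 'c' vs 'c' => same
  Position 2: 'e' vs 'd' => DIFFER
  Position 3: 'c' vs 'd' => DIFFER
  Position 4: 'e' vs 'b' => DIFFER
Positions that differ: 4

4


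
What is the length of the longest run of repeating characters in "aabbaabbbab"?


Input: "aabbaabbbab"
Scanning for longest run:
  Position 1 ('a'): continues run of 'a', length=2
  Position 2 ('b'): new char, reset run to 1
  Position 3 ('b'): continues run of 'b', length=2
  Position 4 ('a'): new char, reset run to 1
  Position 5 ('a'): continues run of 'a', length=2
  Position 6 ('b'): new char, reset run to 1
  Position 7 ('b'): continues run of 'b', length=2
  Position 8 ('b'): continues run of 'b', length=3
  Position 9 ('a'): new char, reset run to 1
  Position 10 ('b'): new char, reset run to 1
Longest run: 'b' with length 3

3


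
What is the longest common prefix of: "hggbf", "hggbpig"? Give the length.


Words: hggbf, hggbpig
  Position 0: all 'h' => match
  Position 1: all 'g' => match
  Position 2: all 'g' => match
  Position 3: all 'b' => match
  Position 4: ('f', 'p') => mismatch, stop
LCP = "hggb" (length 4)

4


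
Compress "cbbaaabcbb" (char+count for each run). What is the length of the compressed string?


Input: cbbaaabcbb
Runs:
  'c' x 1 => "c1"
  'b' x 2 => "b2"
  'a' x 3 => "a3"
  'b' x 1 => "b1"
  'c' x 1 => "c1"
  'b' x 2 => "b2"
Compressed: "c1b2a3b1c1b2"
Compressed length: 12

12


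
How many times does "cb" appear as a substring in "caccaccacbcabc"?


Searching for "cb" in "caccaccacbcabc"
Scanning each position:
  Position 0: "ca" => no
  Position 1: "ac" => no
  Position 2: "cc" => no
  Position 3: "ca" => no
  Position 4: "ac" => no
  Position 5: "cc" => no
  Position 6: "ca" => no
  Position 7: "ac" => no
  Position 8: "cb" => MATCH
  Position 9: "bc" => no
  Position 10: "ca" => no
  Position 11: "ab" => no
  Position 12: "bc" => no
Total occurrences: 1

1


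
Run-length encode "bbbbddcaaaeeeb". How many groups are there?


Input: bbbbddcaaaeeeb
Scanning for consecutive runs:
  Group 1: 'b' x 4 (positions 0-3)
  Group 2: 'd' x 2 (positions 4-5)
  Group 3: 'c' x 1 (positions 6-6)
  Group 4: 'a' x 3 (positions 7-9)
  Group 5: 'e' x 3 (positions 10-12)
  Group 6: 'b' x 1 (positions 13-13)
Total groups: 6

6


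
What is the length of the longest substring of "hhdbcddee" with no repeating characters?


Input: "hhdbcddee"
Sliding window (track last position of each char):
  Position 0 ('h'): window [0,0] length 1 -- new best
  Position 1 ('h'): repeat (last at 0), move window start to 1
  Position 1 ('h'): window [1,1] length 1
  Position 2 ('d'): window [1,2] length 2 -- new best
  Position 3 ('b'): window [1,3] length 3 -- new best
  Position 4 ('c'): window [1,4] length 4 -- new best
  Position 5 ('d'): repeat (last at 2), move window start to 3
  Position 5 ('d'): window [3,5] length 3
  Position 6 ('d'): repeat (last at 5), move window start to 6
  Position 6 ('d'): window [6,6] length 1
  Position 7 ('e'): window [6,7] length 2
  Position 8 ('e'): repeat (last at 7), move window start to 8
  Position 8 ('e'): window [8,8] length 1
Longest substring with no repeats: "hdbc" with length 4

4


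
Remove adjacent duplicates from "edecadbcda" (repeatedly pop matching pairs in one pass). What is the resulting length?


Input: edecadbcda
Stack-based adjacent duplicate removal:
  Read 'e': push. Stack: e
  Read 'd': push. Stack: ed
  Read 'e': push. Stack: ede
  Read 'c': push. Stack: edec
  Read 'a': push. Stack: edeca
  Read 'd': push. Stack: edecad
  Read 'b': push. Stack: edecadb
  Read 'c': push. Stack: edecadbc
  Read 'd': push. Stack: edecadbcd
  Read 'a': push. Stack: edecadbcda
Final stack: "edecadbcda" (length 10)

10


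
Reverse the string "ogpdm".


Input: ogpdm
Reading characters right to left:
  Position 4: 'm'
  Position 3: 'd'
  Position 2: 'p'
  Position 1: 'g'
  Position 0: 'o'
Reversed: mdpgo

mdpgo


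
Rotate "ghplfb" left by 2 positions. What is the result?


Input: "ghplfb", rotate left by 2
First 2 characters: "gh"
Remaining characters: "plfb"
Concatenate remaining + first: "plfb" + "gh" = "plfbgh"

plfbgh


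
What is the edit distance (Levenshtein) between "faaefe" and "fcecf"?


Computing edit distance: "faaefe" -> "fcecf"
DP table:
           f    c    e    c    f
      0    1    2    3    4    5
  f   1    0    1    2    3    4
  a   2    1    1    2    3    4
  a   3    2    2    2    3    4
  e   4    3    3    2    3    4
  f   5    4    4    3    3    3
  e   6    5    5    4    4    4
Edit distance = dp[6][5] = 4

4


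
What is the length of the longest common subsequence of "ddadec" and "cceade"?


LCS of "ddadec" and "cceade"
DP table:
           c    c    e    a    d    e
      0    0    0    0    0    0    0
  d   0    0    0    0    0    1    1
  d   0    0    0    0    0    1    1
  a   0    0    0    0    1    1    1
  d   0    0    0    0    1    2    2
  e   0    0    0    1    1    2    3
  c   0    1    1    1    1    2    3
LCS length = dp[6][6] = 3

3


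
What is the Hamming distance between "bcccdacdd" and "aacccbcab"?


Comparing "bcccdacdd" and "aacccbcab" position by position:
  Position 0: 'b' vs 'a' => differ
  Position 1: 'c' vs 'a' => differ
  Position 2: 'c' vs 'c' => same
  Position 3: 'c' vs 'c' => same
  Position 4: 'd' vs 'c' => differ
  Position 5: 'a' vs 'b' => differ
  Position 6: 'c' vs 'c' => same
  Position 7: 'd' vs 'a' => differ
  Position 8: 'd' vs 'b' => differ
Total differences (Hamming distance): 6

6


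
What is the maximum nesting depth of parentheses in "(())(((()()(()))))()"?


Input: "(())(((()()(()))))()"
Tracking depth:
  Position 0 '(': depth becomes 1
  Position 1 '(': depth becomes 2
  Position 2 ')': depth becomes 1
  Position 3 ')': depth becomes 0
  Position 4 '(': depth becomes 1
  Position 5 '(': depth becomes 2
  Position 6 '(': depth becomes 3
  Position 7 '(': depth becomes 4
  Position 8 ')': depth becomes 3
  Position 9 '(': depth becomes 4
  Position 10 ')': depth becomes 3
  Position 11 '(': depth becomes 4
  Position 12 '(': depth becomes 5
  Position 13 ')': depth becomes 4
  Position 14 ')': depth becomes 3
  Position 15 ')': depth becomes 2
  Position 16 ')': depth becomes 1
  Position 17 ')': depth becomes 0
  Position 18 '(': depth becomes 1
  Position 19 ')': depth becomes 0
Maximum depth reached: 5

5


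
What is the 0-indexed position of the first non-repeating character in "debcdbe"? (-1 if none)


Input: debcdbe
Character frequencies:
  'b': 2
  'c': 1
  'd': 2
  'e': 2
Scanning left to right for freq == 1:
  Position 0 ('d'): freq=2, skip
  Position 1 ('e'): freq=2, skip
  Position 2 ('b'): freq=2, skip
  Position 3 ('c'): unique! => answer = 3

3


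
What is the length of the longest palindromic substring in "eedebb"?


Input: "eedebb"
Checking substrings for palindromes:
  [1:4] "ede" (len 3) => palindrome
  [0:2] "ee" (len 2) => palindrome
  [4:6] "bb" (len 2) => palindrome
Longest palindromic substring: "ede" with length 3

3


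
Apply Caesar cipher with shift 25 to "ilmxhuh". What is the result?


Caesar cipher: shift "ilmxhuh" by 25
  'i' (pos 8) + 25 = pos 7 = 'h'
  'l' (pos 11) + 25 = pos 10 = 'k'
  'm' (pos 12) + 25 = pos 11 = 'l'
  'x' (pos 23) + 25 = pos 22 = 'w'
  'h' (pos 7) + 25 = pos 6 = 'g'
  'u' (pos 20) + 25 = pos 19 = 't'
  'h' (pos 7) + 25 = pos 6 = 'g'
Result: hklwgtg

hklwgtg


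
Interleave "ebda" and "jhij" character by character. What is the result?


Interleaving "ebda" and "jhij":
  Position 0: 'e' from first, 'j' from second => "ej"
  Position 1: 'b' from first, 'h' from second => "bh"
  Position 2: 'd' from first, 'i' from second => "di"
  Position 3: 'a' from first, 'j' from second => "aj"
Result: ejbhdiaj

ejbhdiaj


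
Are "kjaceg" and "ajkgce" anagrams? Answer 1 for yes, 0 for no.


Strings: "kjaceg", "ajkgce"
Sorted first:  acegjk
Sorted second: acegjk
Sorted forms match => anagrams

1


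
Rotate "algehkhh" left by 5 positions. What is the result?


Input: "algehkhh", rotate left by 5
First 5 characters: "algeh"
Remaining characters: "khh"
Concatenate remaining + first: "khh" + "algeh" = "khhalgeh"

khhalgeh


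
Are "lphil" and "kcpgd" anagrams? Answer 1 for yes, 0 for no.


Strings: "lphil", "kcpgd"
Sorted first:  hillp
Sorted second: cdgkp
Differ at position 0: 'h' vs 'c' => not anagrams

0


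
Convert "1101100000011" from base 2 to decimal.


Input: "1101100000011" in base 2
Positional expansion:
  Digit '1' (value 1) x 2^12 = 4096
  Digit '1' (value 1) x 2^11 = 2048
  Digit '0' (value 0) x 2^10 = 0
  Digit '1' (value 1) x 2^9 = 512
  Digit '1' (value 1) x 2^8 = 256
  Digit '0' (value 0) x 2^7 = 0
  Digit '0' (value 0) x 2^6 = 0
  Digit '0' (value 0) x 2^5 = 0
  Digit '0' (value 0) x 2^4 = 0
  Digit '0' (value 0) x 2^3 = 0
  Digit '0' (value 0) x 2^2 = 0
  Digit '1' (value 1) x 2^1 = 2
  Digit '1' (value 1) x 2^0 = 1
Sum = 6915

6915


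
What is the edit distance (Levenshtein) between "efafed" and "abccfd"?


Computing edit distance: "efafed" -> "abccfd"
DP table:
           a    b    c    c    f    d
      0    1    2    3    4    5    6
  e   1    1    2    3    4    5    6
  f   2    2    2    3    4    4    5
  a   3    2    3    3    4    5    5
  f   4    3    3    4    4    4    5
  e   5    4    4    4    5    5    5
  d   6    5    5    5    5    6    5
Edit distance = dp[6][6] = 5

5


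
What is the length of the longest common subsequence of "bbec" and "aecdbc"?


LCS of "bbec" and "aecdbc"
DP table:
           a    e    c    d    b    c
      0    0    0    0    0    0    0
  b   0    0    0    0    0    1    1
  b   0    0    0    0    0    1    1
  e   0    0    1    1    1    1    1
  c   0    0    1    2    2    2    2
LCS length = dp[4][6] = 2

2


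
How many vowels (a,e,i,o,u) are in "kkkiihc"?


Input: kkkiihc
Checking each character:
  'k' at position 0: consonant
  'k' at position 1: consonant
  'k' at position 2: consonant
  'i' at position 3: vowel (running total: 1)
  'i' at position 4: vowel (running total: 2)
  'h' at position 5: consonant
  'c' at position 6: consonant
Total vowels: 2

2


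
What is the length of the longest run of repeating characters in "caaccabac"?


Input: "caaccabac"
Scanning for longest run:
  Position 1 ('a'): new char, reset run to 1
  Position 2 ('a'): continues run of 'a', length=2
  Position 3 ('c'): new char, reset run to 1
  Position 4 ('c'): continues run of 'c', length=2
  Position 5 ('a'): new char, reset run to 1
  Position 6 ('b'): new char, reset run to 1
  Position 7 ('a'): new char, reset run to 1
  Position 8 ('c'): new char, reset run to 1
Longest run: 'a' with length 2

2


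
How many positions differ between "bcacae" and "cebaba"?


Comparing "bcacae" and "cebaba" position by position:
  Position 0: 'b' vs 'c' => DIFFER
  Position 1: 'c' vs 'e' => DIFFER
  Position 2: 'a' vs 'b' => DIFFER
  Position 3: 'c' vs 'a' => DIFFER
  Position 4: 'a' vs 'b' => DIFFER
  Position 5: 'e' vs 'a' => DIFFER
Positions that differ: 6

6


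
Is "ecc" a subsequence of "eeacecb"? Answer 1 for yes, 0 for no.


Check if "ecc" is a subsequence of "eeacecb"
Greedy scan:
  Position 0 ('e'): matches sub[0] = 'e'
  Position 1 ('e'): no match needed
  Position 2 ('a'): no match needed
  Position 3 ('c'): matches sub[1] = 'c'
  Position 4 ('e'): no match needed
  Position 5 ('c'): matches sub[2] = 'c'
  Position 6 ('b'): no match needed
All 3 characters matched => is a subsequence

1


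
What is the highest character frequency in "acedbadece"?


Input: acedbadece
Character counts:
  'a': 2
  'b': 1
  'c': 2
  'd': 2
  'e': 3
Maximum frequency: 3

3


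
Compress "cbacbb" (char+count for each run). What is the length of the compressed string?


Input: cbacbb
Runs:
  'c' x 1 => "c1"
  'b' x 1 => "b1"
  'a' x 1 => "a1"
  'c' x 1 => "c1"
  'b' x 2 => "b2"
Compressed: "c1b1a1c1b2"
Compressed length: 10

10


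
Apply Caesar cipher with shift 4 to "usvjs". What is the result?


Caesar cipher: shift "usvjs" by 4
  'u' (pos 20) + 4 = pos 24 = 'y'
  's' (pos 18) + 4 = pos 22 = 'w'
  'v' (pos 21) + 4 = pos 25 = 'z'
  'j' (pos 9) + 4 = pos 13 = 'n'
  's' (pos 18) + 4 = pos 22 = 'w'
Result: ywznw

ywznw


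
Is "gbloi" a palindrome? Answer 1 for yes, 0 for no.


Input: gbloi
Reversed: iolbg
  Compare pos 0 ('g') with pos 4 ('i'): MISMATCH
  Compare pos 1 ('b') with pos 3 ('o'): MISMATCH
Result: not a palindrome

0


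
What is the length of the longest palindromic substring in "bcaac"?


Input: "bcaac"
Checking substrings for palindromes:
  [1:5] "caac" (len 4) => palindrome
  [2:4] "aa" (len 2) => palindrome
Longest palindromic substring: "caac" with length 4

4


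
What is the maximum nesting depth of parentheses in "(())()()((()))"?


Input: "(())()()((()))"
Tracking depth:
  Position 0 '(': depth becomes 1
  Position 1 '(': depth becomes 2
  Position 2 ')': depth becomes 1
  Position 3 ')': depth becomes 0
  Position 4 '(': depth becomes 1
  Position 5 ')': depth becomes 0
  Position 6 '(': depth becomes 1
  Position 7 ')': depth becomes 0
  Position 8 '(': depth becomes 1
  Position 9 '(': depth becomes 2
  Position 10 '(': depth becomes 3
  Position 11 ')': depth becomes 2
  Position 12 ')': depth becomes 1
  Position 13 ')': depth becomes 0
Maximum depth reached: 3

3


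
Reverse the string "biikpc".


Input: biikpc
Reading characters right to left:
  Position 5: 'c'
  Position 4: 'p'
  Position 3: 'k'
  Position 2: 'i'
  Position 1: 'i'
  Position 0: 'b'
Reversed: cpkiib

cpkiib


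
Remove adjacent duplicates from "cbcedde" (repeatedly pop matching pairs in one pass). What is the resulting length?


Input: cbcedde
Stack-based adjacent duplicate removal:
  Read 'c': push. Stack: c
  Read 'b': push. Stack: cb
  Read 'c': push. Stack: cbc
  Read 'e': push. Stack: cbce
  Read 'd': push. Stack: cbced
  Read 'd': matches stack top 'd' => pop. Stack: cbce
  Read 'e': matches stack top 'e' => pop. Stack: cbc
Final stack: "cbc" (length 3)

3


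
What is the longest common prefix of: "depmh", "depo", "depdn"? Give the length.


Words: depmh, depo, depdn
  Position 0: all 'd' => match
  Position 1: all 'e' => match
  Position 2: all 'p' => match
  Position 3: ('m', 'o', 'd') => mismatch, stop
LCP = "dep" (length 3)

3


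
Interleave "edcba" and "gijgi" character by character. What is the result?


Interleaving "edcba" and "gijgi":
  Position 0: 'e' from first, 'g' from second => "eg"
  Position 1: 'd' from first, 'i' from second => "di"
  Position 2: 'c' from first, 'j' from second => "cj"
  Position 3: 'b' from first, 'g' from second => "bg"
  Position 4: 'a' from first, 'i' from second => "ai"
Result: egdicjbgai

egdicjbgai


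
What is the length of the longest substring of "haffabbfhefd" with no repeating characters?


Input: "haffabbfhefd"
Sliding window (track last position of each char):
  Position 0 ('h'): window [0,0] length 1 -- new best
  Position 1 ('a'): window [0,1] length 2 -- new best
  Position 2 ('f'): window [0,2] length 3 -- new best
  Position 3 ('f'): repeat (last at 2), move window start to 3
  Position 3 ('f'): window [3,3] length 1
  Position 4 ('a'): window [3,4] length 2
  Position 5 ('b'): window [3,5] length 3
  Position 6 ('b'): repeat (last at 5), move window start to 6
  Position 6 ('b'): window [6,6] length 1
  Position 7 ('f'): window [6,7] length 2
  Position 8 ('h'): window [6,8] length 3
  Position 9 ('e'): window [6,9] length 4 -- new best
  Position 10 ('f'): repeat (last at 7), move window start to 8
  Position 10 ('f'): window [8,10] length 3
  Position 11 ('d'): window [8,11] length 4
Longest substring with no repeats: "bfhe" with length 4

4


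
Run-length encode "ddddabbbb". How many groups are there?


Input: ddddabbbb
Scanning for consecutive runs:
  Group 1: 'd' x 4 (positions 0-3)
  Group 2: 'a' x 1 (positions 4-4)
  Group 3: 'b' x 4 (positions 5-8)
Total groups: 3

3


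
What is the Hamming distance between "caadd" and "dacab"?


Comparing "caadd" and "dacab" position by position:
  Position 0: 'c' vs 'd' => differ
  Position 1: 'a' vs 'a' => same
  Position 2: 'a' vs 'c' => differ
  Position 3: 'd' vs 'a' => differ
  Position 4: 'd' vs 'b' => differ
Total differences (Hamming distance): 4

4


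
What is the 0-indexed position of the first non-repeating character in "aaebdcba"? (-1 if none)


Input: aaebdcba
Character frequencies:
  'a': 3
  'b': 2
  'c': 1
  'd': 1
  'e': 1
Scanning left to right for freq == 1:
  Position 0 ('a'): freq=3, skip
  Position 1 ('a'): freq=3, skip
  Position 2 ('e'): unique! => answer = 2

2


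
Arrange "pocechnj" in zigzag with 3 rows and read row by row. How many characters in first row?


Zigzag "pocechnj" into 3 rows:
Placing characters:
  'p' => row 0
  'o' => row 1
  'c' => row 2
  'e' => row 1
  'c' => row 0
  'h' => row 1
  'n' => row 2
  'j' => row 1
Rows:
  Row 0: "pc"
  Row 1: "oehj"
  Row 2: "cn"
First row length: 2

2


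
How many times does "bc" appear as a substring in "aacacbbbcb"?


Searching for "bc" in "aacacbbbcb"
Scanning each position:
  Position 0: "aa" => no
  Position 1: "ac" => no
  Position 2: "ca" => no
  Position 3: "ac" => no
  Position 4: "cb" => no
  Position 5: "bb" => no
  Position 6: "bb" => no
  Position 7: "bc" => MATCH
  Position 8: "cb" => no
Total occurrences: 1

1


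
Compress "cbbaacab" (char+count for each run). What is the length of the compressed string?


Input: cbbaacab
Runs:
  'c' x 1 => "c1"
  'b' x 2 => "b2"
  'a' x 2 => "a2"
  'c' x 1 => "c1"
  'a' x 1 => "a1"
  'b' x 1 => "b1"
Compressed: "c1b2a2c1a1b1"
Compressed length: 12

12


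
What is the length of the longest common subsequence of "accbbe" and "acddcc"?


LCS of "accbbe" and "acddcc"
DP table:
           a    c    d    d    c    c
      0    0    0    0    0    0    0
  a   0    1    1    1    1    1    1
  c   0    1    2    2    2    2    2
  c   0    1    2    2    2    3    3
  b   0    1    2    2    2    3    3
  b   0    1    2    2    2    3    3
  e   0    1    2    2    2    3    3
LCS length = dp[6][6] = 3

3


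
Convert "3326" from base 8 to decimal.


Input: "3326" in base 8
Positional expansion:
  Digit '3' (value 3) x 8^3 = 1536
  Digit '3' (value 3) x 8^2 = 192
  Digit '2' (value 2) x 8^1 = 16
  Digit '6' (value 6) x 8^0 = 6
Sum = 1750

1750


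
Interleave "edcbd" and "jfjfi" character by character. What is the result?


Interleaving "edcbd" and "jfjfi":
  Position 0: 'e' from first, 'j' from second => "ej"
  Position 1: 'd' from first, 'f' from second => "df"
  Position 2: 'c' from first, 'j' from second => "cj"
  Position 3: 'b' from first, 'f' from second => "bf"
  Position 4: 'd' from first, 'i' from second => "di"
Result: ejdfcjbfdi

ejdfcjbfdi


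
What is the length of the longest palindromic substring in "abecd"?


Input: "abecd"
Checking substrings for palindromes:
  No multi-char palindromic substrings found
Longest palindromic substring: "a" with length 1

1


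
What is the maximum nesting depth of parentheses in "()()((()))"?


Input: "()()((()))"
Tracking depth:
  Position 0 '(': depth becomes 1
  Position 1 ')': depth becomes 0
  Position 2 '(': depth becomes 1
  Position 3 ')': depth becomes 0
  Position 4 '(': depth becomes 1
  Position 5 '(': depth becomes 2
  Position 6 '(': depth becomes 3
  Position 7 ')': depth becomes 2
  Position 8 ')': depth becomes 1
  Position 9 ')': depth becomes 0
Maximum depth reached: 3

3


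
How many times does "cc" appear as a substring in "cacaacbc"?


Searching for "cc" in "cacaacbc"
Scanning each position:
  Position 0: "ca" => no
  Position 1: "ac" => no
  Position 2: "ca" => no
  Position 3: "aa" => no
  Position 4: "ac" => no
  Position 5: "cb" => no
  Position 6: "bc" => no
Total occurrences: 0

0


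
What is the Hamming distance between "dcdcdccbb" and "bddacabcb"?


Comparing "dcdcdccbb" and "bddacabcb" position by position:
  Position 0: 'd' vs 'b' => differ
  Position 1: 'c' vs 'd' => differ
  Position 2: 'd' vs 'd' => same
  Position 3: 'c' vs 'a' => differ
  Position 4: 'd' vs 'c' => differ
  Position 5: 'c' vs 'a' => differ
  Position 6: 'c' vs 'b' => differ
  Position 7: 'b' vs 'c' => differ
  Position 8: 'b' vs 'b' => same
Total differences (Hamming distance): 7

7


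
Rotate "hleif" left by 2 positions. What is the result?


Input: "hleif", rotate left by 2
First 2 characters: "hl"
Remaining characters: "eif"
Concatenate remaining + first: "eif" + "hl" = "eifhl"

eifhl


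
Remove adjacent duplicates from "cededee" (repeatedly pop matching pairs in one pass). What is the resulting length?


Input: cededee
Stack-based adjacent duplicate removal:
  Read 'c': push. Stack: c
  Read 'e': push. Stack: ce
  Read 'd': push. Stack: ced
  Read 'e': push. Stack: cede
  Read 'd': push. Stack: ceded
  Read 'e': push. Stack: cedede
  Read 'e': matches stack top 'e' => pop. Stack: ceded
Final stack: "ceded" (length 5)

5


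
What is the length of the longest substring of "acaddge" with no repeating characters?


Input: "acaddge"
Sliding window (track last position of each char):
  Position 0 ('a'): window [0,0] length 1 -- new best
  Position 1 ('c'): window [0,1] length 2 -- new best
  Position 2 ('a'): repeat (last at 0), move window start to 1
  Position 2 ('a'): window [1,2] length 2
  Position 3 ('d'): window [1,3] length 3 -- new best
  Position 4 ('d'): repeat (last at 3), move window start to 4
  Position 4 ('d'): window [4,4] length 1
  Position 5 ('g'): window [4,5] length 2
  Position 6 ('e'): window [4,6] length 3
Longest substring with no repeats: "cad" with length 3

3


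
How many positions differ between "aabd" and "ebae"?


Comparing "aabd" and "ebae" position by position:
  Position 0: 'a' vs 'e' => DIFFER
  Position 1: 'a' vs 'b' => DIFFER
  Position 2: 'b' vs 'a' => DIFFER
  Position 3: 'd' vs 'e' => DIFFER
Positions that differ: 4

4


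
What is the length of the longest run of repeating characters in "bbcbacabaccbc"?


Input: "bbcbacabaccbc"
Scanning for longest run:
  Position 1 ('b'): continues run of 'b', length=2
  Position 2 ('c'): new char, reset run to 1
  Position 3 ('b'): new char, reset run to 1
  Position 4 ('a'): new char, reset run to 1
  Position 5 ('c'): new char, reset run to 1
  Position 6 ('a'): new char, reset run to 1
  Position 7 ('b'): new char, reset run to 1
  Position 8 ('a'): new char, reset run to 1
  Position 9 ('c'): new char, reset run to 1
  Position 10 ('c'): continues run of 'c', length=2
  Position 11 ('b'): new char, reset run to 1
  Position 12 ('c'): new char, reset run to 1
Longest run: 'b' with length 2

2


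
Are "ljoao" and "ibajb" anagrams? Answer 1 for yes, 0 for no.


Strings: "ljoao", "ibajb"
Sorted first:  ajloo
Sorted second: abbij
Differ at position 1: 'j' vs 'b' => not anagrams

0


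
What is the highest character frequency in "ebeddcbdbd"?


Input: ebeddcbdbd
Character counts:
  'b': 3
  'c': 1
  'd': 4
  'e': 2
Maximum frequency: 4

4


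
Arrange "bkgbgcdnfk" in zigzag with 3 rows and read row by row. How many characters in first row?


Zigzag "bkgbgcdnfk" into 3 rows:
Placing characters:
  'b' => row 0
  'k' => row 1
  'g' => row 2
  'b' => row 1
  'g' => row 0
  'c' => row 1
  'd' => row 2
  'n' => row 1
  'f' => row 0
  'k' => row 1
Rows:
  Row 0: "bgf"
  Row 1: "kbcnk"
  Row 2: "gd"
First row length: 3

3


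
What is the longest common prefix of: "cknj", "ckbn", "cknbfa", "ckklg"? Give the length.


Words: cknj, ckbn, cknbfa, ckklg
  Position 0: all 'c' => match
  Position 1: all 'k' => match
  Position 2: ('n', 'b', 'n', 'k') => mismatch, stop
LCP = "ck" (length 2)

2


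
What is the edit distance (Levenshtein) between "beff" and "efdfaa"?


Computing edit distance: "beff" -> "efdfaa"
DP table:
           e    f    d    f    a    a
      0    1    2    3    4    5    6
  b   1    1    2    3    4    5    6
  e   2    1    2    3    4    5    6
  f   3    2    1    2    3    4    5
  f   4    3    2    2    2    3    4
Edit distance = dp[4][6] = 4

4


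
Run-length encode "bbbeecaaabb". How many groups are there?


Input: bbbeecaaabb
Scanning for consecutive runs:
  Group 1: 'b' x 3 (positions 0-2)
  Group 2: 'e' x 2 (positions 3-4)
  Group 3: 'c' x 1 (positions 5-5)
  Group 4: 'a' x 3 (positions 6-8)
  Group 5: 'b' x 2 (positions 9-10)
Total groups: 5

5


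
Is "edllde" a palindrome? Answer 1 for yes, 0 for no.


Input: edllde
Reversed: edllde
  Compare pos 0 ('e') with pos 5 ('e'): match
  Compare pos 1 ('d') with pos 4 ('d'): match
  Compare pos 2 ('l') with pos 3 ('l'): match
Result: palindrome

1


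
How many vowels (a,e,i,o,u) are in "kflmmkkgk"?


Input: kflmmkkgk
Checking each character:
  'k' at position 0: consonant
  'f' at position 1: consonant
  'l' at position 2: consonant
  'm' at position 3: consonant
  'm' at position 4: consonant
  'k' at position 5: consonant
  'k' at position 6: consonant
  'g' at position 7: consonant
  'k' at position 8: consonant
Total vowels: 0

0


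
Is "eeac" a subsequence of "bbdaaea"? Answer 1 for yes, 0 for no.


Check if "eeac" is a subsequence of "bbdaaea"
Greedy scan:
  Position 0 ('b'): no match needed
  Position 1 ('b'): no match needed
  Position 2 ('d'): no match needed
  Position 3 ('a'): no match needed
  Position 4 ('a'): no match needed
  Position 5 ('e'): matches sub[0] = 'e'
  Position 6 ('a'): no match needed
Only matched 1/4 characters => not a subsequence

0


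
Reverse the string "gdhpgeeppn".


Input: gdhpgeeppn
Reading characters right to left:
  Position 9: 'n'
  Position 8: 'p'
  Position 7: 'p'
  Position 6: 'e'
  Position 5: 'e'
  Position 4: 'g'
  Position 3: 'p'
  Position 2: 'h'
  Position 1: 'd'
  Position 0: 'g'
Reversed: nppeegphdg

nppeegphdg


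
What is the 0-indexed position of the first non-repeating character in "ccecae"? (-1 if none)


Input: ccecae
Character frequencies:
  'a': 1
  'c': 3
  'e': 2
Scanning left to right for freq == 1:
  Position 0 ('c'): freq=3, skip
  Position 1 ('c'): freq=3, skip
  Position 2 ('e'): freq=2, skip
  Position 3 ('c'): freq=3, skip
  Position 4 ('a'): unique! => answer = 4

4


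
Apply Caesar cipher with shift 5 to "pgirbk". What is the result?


Caesar cipher: shift "pgirbk" by 5
  'p' (pos 15) + 5 = pos 20 = 'u'
  'g' (pos 6) + 5 = pos 11 = 'l'
  'i' (pos 8) + 5 = pos 13 = 'n'
  'r' (pos 17) + 5 = pos 22 = 'w'
  'b' (pos 1) + 5 = pos 6 = 'g'
  'k' (pos 10) + 5 = pos 15 = 'p'
Result: ulnwgp

ulnwgp


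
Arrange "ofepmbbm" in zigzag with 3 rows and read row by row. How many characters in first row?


Zigzag "ofepmbbm" into 3 rows:
Placing characters:
  'o' => row 0
  'f' => row 1
  'e' => row 2
  'p' => row 1
  'm' => row 0
  'b' => row 1
  'b' => row 2
  'm' => row 1
Rows:
  Row 0: "om"
  Row 1: "fpbm"
  Row 2: "eb"
First row length: 2

2


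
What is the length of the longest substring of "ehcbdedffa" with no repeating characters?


Input: "ehcbdedffa"
Sliding window (track last position of each char):
  Position 0 ('e'): window [0,0] length 1 -- new best
  Position 1 ('h'): window [0,1] length 2 -- new best
  Position 2 ('c'): window [0,2] length 3 -- new best
  Position 3 ('b'): window [0,3] length 4 -- new best
  Position 4 ('d'): window [0,4] length 5 -- new best
  Position 5 ('e'): repeat (last at 0), move window start to 1
  Position 5 ('e'): window [1,5] length 5
  Position 6 ('d'): repeat (last at 4), move window start to 5
  Position 6 ('d'): window [5,6] length 2
  Position 7 ('f'): window [5,7] length 3
  Position 8 ('f'): repeat (last at 7), move window start to 8
  Position 8 ('f'): window [8,8] length 1
  Position 9 ('a'): window [8,9] length 2
Longest substring with no repeats: "ehcbd" with length 5

5


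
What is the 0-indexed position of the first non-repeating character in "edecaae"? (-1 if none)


Input: edecaae
Character frequencies:
  'a': 2
  'c': 1
  'd': 1
  'e': 3
Scanning left to right for freq == 1:
  Position 0 ('e'): freq=3, skip
  Position 1 ('d'): unique! => answer = 1

1


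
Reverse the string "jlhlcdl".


Input: jlhlcdl
Reading characters right to left:
  Position 6: 'l'
  Position 5: 'd'
  Position 4: 'c'
  Position 3: 'l'
  Position 2: 'h'
  Position 1: 'l'
  Position 0: 'j'
Reversed: ldclhlj

ldclhlj


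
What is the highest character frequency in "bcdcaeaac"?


Input: bcdcaeaac
Character counts:
  'a': 3
  'b': 1
  'c': 3
  'd': 1
  'e': 1
Maximum frequency: 3

3


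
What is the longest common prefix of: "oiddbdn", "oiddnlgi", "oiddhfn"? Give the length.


Words: oiddbdn, oiddnlgi, oiddhfn
  Position 0: all 'o' => match
  Position 1: all 'i' => match
  Position 2: all 'd' => match
  Position 3: all 'd' => match
  Position 4: ('b', 'n', 'h') => mismatch, stop
LCP = "oidd" (length 4)

4


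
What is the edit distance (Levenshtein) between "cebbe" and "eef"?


Computing edit distance: "cebbe" -> "eef"
DP table:
           e    e    f
      0    1    2    3
  c   1    1    2    3
  e   2    1    1    2
  b   3    2    2    2
  b   4    3    3    3
  e   5    4    3    4
Edit distance = dp[5][3] = 4

4


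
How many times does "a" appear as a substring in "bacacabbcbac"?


Searching for "a" in "bacacabbcbac"
Scanning each position:
  Position 0: "b" => no
  Position 1: "a" => MATCH
  Position 2: "c" => no
  Position 3: "a" => MATCH
  Position 4: "c" => no
  Position 5: "a" => MATCH
  Position 6: "b" => no
  Position 7: "b" => no
  Position 8: "c" => no
  Position 9: "b" => no
  Position 10: "a" => MATCH
  Position 11: "c" => no
Total occurrences: 4

4


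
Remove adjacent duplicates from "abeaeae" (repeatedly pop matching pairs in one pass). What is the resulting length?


Input: abeaeae
Stack-based adjacent duplicate removal:
  Read 'a': push. Stack: a
  Read 'b': push. Stack: ab
  Read 'e': push. Stack: abe
  Read 'a': push. Stack: abea
  Read 'e': push. Stack: abeae
  Read 'a': push. Stack: abeaea
  Read 'e': push. Stack: abeaeae
Final stack: "abeaeae" (length 7)

7


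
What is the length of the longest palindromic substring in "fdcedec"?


Input: "fdcedec"
Checking substrings for palindromes:
  [2:7] "cedec" (len 5) => palindrome
  [3:6] "ede" (len 3) => palindrome
Longest palindromic substring: "cedec" with length 5

5


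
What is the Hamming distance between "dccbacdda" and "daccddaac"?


Comparing "dccbacdda" and "daccddaac" position by position:
  Position 0: 'd' vs 'd' => same
  Position 1: 'c' vs 'a' => differ
  Position 2: 'c' vs 'c' => same
  Position 3: 'b' vs 'c' => differ
  Position 4: 'a' vs 'd' => differ
  Position 5: 'c' vs 'd' => differ
  Position 6: 'd' vs 'a' => differ
  Position 7: 'd' vs 'a' => differ
  Position 8: 'a' vs 'c' => differ
Total differences (Hamming distance): 7

7


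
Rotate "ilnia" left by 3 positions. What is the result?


Input: "ilnia", rotate left by 3
First 3 characters: "iln"
Remaining characters: "ia"
Concatenate remaining + first: "ia" + "iln" = "iailn"

iailn


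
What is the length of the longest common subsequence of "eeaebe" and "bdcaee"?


LCS of "eeaebe" and "bdcaee"
DP table:
           b    d    c    a    e    e
      0    0    0    0    0    0    0
  e   0    0    0    0    0    1    1
  e   0    0    0    0    0    1    2
  a   0    0    0    0    1    1    2
  e   0    0    0    0    1    2    2
  b   0    1    1    1    1    2    2
  e   0    1    1    1    1    2    3
LCS length = dp[6][6] = 3

3


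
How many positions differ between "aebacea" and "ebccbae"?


Comparing "aebacea" and "ebccbae" position by position:
  Position 0: 'a' vs 'e' => DIFFER
  Position 1: 'e' vs 'b' => DIFFER
  Position 2: 'b' vs 'c' => DIFFER
  Position 3: 'a' vs 'c' => DIFFER
  Position 4: 'c' vs 'b' => DIFFER
  Position 5: 'e' vs 'a' => DIFFER
  Position 6: 'a' vs 'e' => DIFFER
Positions that differ: 7

7


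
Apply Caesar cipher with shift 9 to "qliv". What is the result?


Caesar cipher: shift "qliv" by 9
  'q' (pos 16) + 9 = pos 25 = 'z'
  'l' (pos 11) + 9 = pos 20 = 'u'
  'i' (pos 8) + 9 = pos 17 = 'r'
  'v' (pos 21) + 9 = pos 4 = 'e'
Result: zure

zure


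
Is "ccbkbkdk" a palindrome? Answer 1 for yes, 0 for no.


Input: ccbkbkdk
Reversed: kdkbkbcc
  Compare pos 0 ('c') with pos 7 ('k'): MISMATCH
  Compare pos 1 ('c') with pos 6 ('d'): MISMATCH
  Compare pos 2 ('b') with pos 5 ('k'): MISMATCH
  Compare pos 3 ('k') with pos 4 ('b'): MISMATCH
Result: not a palindrome

0


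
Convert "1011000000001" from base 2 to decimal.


Input: "1011000000001" in base 2
Positional expansion:
  Digit '1' (value 1) x 2^12 = 4096
  Digit '0' (value 0) x 2^11 = 0
  Digit '1' (value 1) x 2^10 = 1024
  Digit '1' (value 1) x 2^9 = 512
  Digit '0' (value 0) x 2^8 = 0
  Digit '0' (value 0) x 2^7 = 0
  Digit '0' (value 0) x 2^6 = 0
  Digit '0' (value 0) x 2^5 = 0
  Digit '0' (value 0) x 2^4 = 0
  Digit '0' (value 0) x 2^3 = 0
  Digit '0' (value 0) x 2^2 = 0
  Digit '0' (value 0) x 2^1 = 0
  Digit '1' (value 1) x 2^0 = 1
Sum = 5633

5633
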